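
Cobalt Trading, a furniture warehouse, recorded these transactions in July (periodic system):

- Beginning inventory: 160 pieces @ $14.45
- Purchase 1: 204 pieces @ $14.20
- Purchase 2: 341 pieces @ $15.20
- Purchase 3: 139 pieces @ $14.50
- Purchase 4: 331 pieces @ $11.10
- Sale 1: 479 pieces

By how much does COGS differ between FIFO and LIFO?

FIFO COGS: 160 @ $14.45 + 204 @ $14.20 + 115 @ $15.20 = $6,956.80
LIFO COGS: 331 @ $11.10 + 139 @ $14.50 + 9 @ $15.20 = $5,826.40
Difference = |$6,956.80 − $5,826.40| = $1,130.40

$1,130.40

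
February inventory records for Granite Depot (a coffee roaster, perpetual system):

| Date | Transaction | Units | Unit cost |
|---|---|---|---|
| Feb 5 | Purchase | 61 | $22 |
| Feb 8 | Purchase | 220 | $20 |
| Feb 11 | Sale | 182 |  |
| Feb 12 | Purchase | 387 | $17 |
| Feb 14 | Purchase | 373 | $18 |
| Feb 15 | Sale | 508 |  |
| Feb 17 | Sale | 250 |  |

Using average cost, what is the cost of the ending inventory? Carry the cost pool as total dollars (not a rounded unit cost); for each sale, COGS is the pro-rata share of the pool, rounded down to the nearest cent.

Ending inventory = $1,800.84

After Feb 5: 61 on hand, pool $1,342.00 (≈ $22.0000 each)
After Feb 8: 281 on hand, pool $5,742.00 (≈ $20.4342 each)
Feb 11, sell 182: 182/281 × $5,742.00 → $3,719.01
After Feb 12: 486 on hand, pool $8,601.99 (≈ $17.6996 each)
After Feb 14: 859 on hand, pool $15,315.99 (≈ $17.8300 each)
Feb 15, sell 508: 508/859 × $15,315.99 → $9,057.65
Feb 17, sell 250: 250/351 × $6,258.34 → $4,457.50
Total COGS = $3,719.01 + $9,057.65 + $4,457.50 = $17,234.16
Ending inventory (cost pool remaining) = $1,800.84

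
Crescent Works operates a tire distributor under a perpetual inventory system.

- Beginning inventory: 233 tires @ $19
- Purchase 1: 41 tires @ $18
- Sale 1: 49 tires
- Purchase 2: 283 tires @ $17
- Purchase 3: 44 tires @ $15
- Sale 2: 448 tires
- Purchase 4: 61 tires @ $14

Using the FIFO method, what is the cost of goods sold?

Sale 1 (49) [FIFO — oldest first]: 49 @ $19 = $931
Sale 2 (448) [FIFO — oldest first]: 184 @ $19 + 41 @ $18 + 223 @ $17 = $8,025
Total COGS = $931 + $8,025 = $8,956
Ending inventory: 60 @ $17 + 44 @ $15 + 61 @ $14 = $2,534

COGS = $8,956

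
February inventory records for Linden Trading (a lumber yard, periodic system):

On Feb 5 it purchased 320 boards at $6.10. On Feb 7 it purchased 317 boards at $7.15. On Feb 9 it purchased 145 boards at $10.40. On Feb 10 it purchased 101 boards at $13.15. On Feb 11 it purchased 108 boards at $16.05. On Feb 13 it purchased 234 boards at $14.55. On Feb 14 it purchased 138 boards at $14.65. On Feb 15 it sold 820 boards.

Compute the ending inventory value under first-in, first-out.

Ending inventory = $7,988.25

Feb 15, 820 sold [FIFO — oldest first]: 320 @ $6.10 + 317 @ $7.15 + 145 @ $10.40 + 38 @ $13.15 = $6,226.25
Ending inventory: 63 @ $13.15 + 108 @ $16.05 + 234 @ $14.55 + 138 @ $14.65 = $7,988.25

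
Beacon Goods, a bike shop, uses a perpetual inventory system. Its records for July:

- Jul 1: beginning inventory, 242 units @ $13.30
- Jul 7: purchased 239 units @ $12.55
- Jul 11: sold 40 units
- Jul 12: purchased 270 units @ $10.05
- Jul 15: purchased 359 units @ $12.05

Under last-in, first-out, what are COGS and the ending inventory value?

Jul 11, 40 sold [LIFO — newest first]: 40 @ $12.55 = $502.00
Ending inventory: 242 @ $13.30 + 199 @ $12.55 + 270 @ $10.05 + 359 @ $12.05 = $12,755.50

COGS = $502.00; ending inventory = $12,755.50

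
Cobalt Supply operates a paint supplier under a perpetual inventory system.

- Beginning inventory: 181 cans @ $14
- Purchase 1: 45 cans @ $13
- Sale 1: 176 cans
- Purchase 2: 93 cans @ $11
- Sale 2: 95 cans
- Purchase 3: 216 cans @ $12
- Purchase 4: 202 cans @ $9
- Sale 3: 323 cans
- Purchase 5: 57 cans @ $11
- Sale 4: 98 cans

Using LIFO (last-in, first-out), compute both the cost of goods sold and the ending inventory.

COGS = $7,859; ending inventory = $1,320

Sale 1 (176) [LIFO — newest first]: 45 @ $13 + 131 @ $14 = $2,419
Sale 2 (95) [LIFO — newest first]: 93 @ $11 + 2 @ $14 = $1,051
Sale 3 (323) [LIFO — newest first]: 202 @ $9 + 121 @ $12 = $3,270
Sale 4 (98) [LIFO — newest first]: 57 @ $11 + 41 @ $12 = $1,119
Total COGS = $2,419 + $1,051 + $3,270 + $1,119 = $7,859
Ending inventory: 48 @ $14 + 54 @ $12 = $1,320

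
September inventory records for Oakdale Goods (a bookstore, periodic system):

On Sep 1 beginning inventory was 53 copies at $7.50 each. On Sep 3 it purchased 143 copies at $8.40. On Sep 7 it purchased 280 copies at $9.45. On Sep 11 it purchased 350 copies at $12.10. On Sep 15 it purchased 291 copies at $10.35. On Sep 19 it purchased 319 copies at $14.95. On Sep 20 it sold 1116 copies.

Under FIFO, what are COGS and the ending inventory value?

Sep 20, 1116 sold [FIFO — oldest first]: 53 @ $7.50 + 143 @ $8.40 + 280 @ $9.45 + 350 @ $12.10 + 290 @ $10.35 = $11,481.20
Ending inventory: 1 @ $10.35 + 319 @ $14.95 = $4,779.40

COGS = $11,481.20; ending inventory = $4,779.40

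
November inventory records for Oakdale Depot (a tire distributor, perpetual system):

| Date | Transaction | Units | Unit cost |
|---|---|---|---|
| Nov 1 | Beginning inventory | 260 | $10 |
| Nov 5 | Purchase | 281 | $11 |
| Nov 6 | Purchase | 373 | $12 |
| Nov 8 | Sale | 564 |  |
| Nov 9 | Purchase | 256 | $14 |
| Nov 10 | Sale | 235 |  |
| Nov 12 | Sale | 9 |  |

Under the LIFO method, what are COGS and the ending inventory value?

COGS = $9,993; ending inventory = $3,758

Nov 8, 564 sold [LIFO — newest first]: 373 @ $12 + 191 @ $11 = $6,577
Nov 10, 235 sold [LIFO — newest first]: 235 @ $14 = $3,290
Nov 12, 9 sold [LIFO — newest first]: 9 @ $14 = $126
Total COGS = $6,577 + $3,290 + $126 = $9,993
Ending inventory: 260 @ $10 + 90 @ $11 + 12 @ $14 = $3,758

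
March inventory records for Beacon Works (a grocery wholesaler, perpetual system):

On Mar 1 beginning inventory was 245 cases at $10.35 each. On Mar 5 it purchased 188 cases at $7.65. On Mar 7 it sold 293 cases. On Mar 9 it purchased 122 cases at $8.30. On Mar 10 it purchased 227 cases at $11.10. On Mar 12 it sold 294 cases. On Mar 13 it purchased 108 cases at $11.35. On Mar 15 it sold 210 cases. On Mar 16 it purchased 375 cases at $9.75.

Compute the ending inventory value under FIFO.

Ending inventory = $4,711.80

Mar 7, 293 sold [FIFO — oldest first]: 245 @ $10.35 + 48 @ $7.65 = $2,902.95
Mar 12, 294 sold [FIFO — oldest first]: 140 @ $7.65 + 122 @ $8.30 + 32 @ $11.10 = $2,438.80
Mar 15, 210 sold [FIFO — oldest first]: 195 @ $11.10 + 15 @ $11.35 = $2,334.75
Total COGS = $2,902.95 + $2,438.80 + $2,334.75 = $7,676.50
Ending inventory: 93 @ $11.35 + 375 @ $9.75 = $4,711.80
Check: goods available $12,388.30 = COGS $7,676.50 + ending $4,711.80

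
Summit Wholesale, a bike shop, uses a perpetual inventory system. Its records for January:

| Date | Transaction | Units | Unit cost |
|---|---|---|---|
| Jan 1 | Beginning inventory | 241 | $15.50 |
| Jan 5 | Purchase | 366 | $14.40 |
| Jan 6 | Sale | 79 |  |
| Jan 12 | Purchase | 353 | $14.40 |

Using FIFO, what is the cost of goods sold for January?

COGS = $1,224.50

Jan 6, 79 sold [FIFO — oldest first]: 79 @ $15.50 = $1,224.50
Ending inventory: 162 @ $15.50 + 366 @ $14.40 + 353 @ $14.40 = $12,864.60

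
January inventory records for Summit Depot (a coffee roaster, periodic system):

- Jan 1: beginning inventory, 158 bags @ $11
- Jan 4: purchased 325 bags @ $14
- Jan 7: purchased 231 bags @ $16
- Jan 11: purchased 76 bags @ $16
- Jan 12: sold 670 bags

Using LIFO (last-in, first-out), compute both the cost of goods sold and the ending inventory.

COGS = $9,880; ending inventory = $1,320

Jan 12, 670 sold [LIFO — newest first]: 76 @ $16 + 231 @ $16 + 325 @ $14 + 38 @ $11 = $9,880
Ending inventory: 120 @ $11 = $1,320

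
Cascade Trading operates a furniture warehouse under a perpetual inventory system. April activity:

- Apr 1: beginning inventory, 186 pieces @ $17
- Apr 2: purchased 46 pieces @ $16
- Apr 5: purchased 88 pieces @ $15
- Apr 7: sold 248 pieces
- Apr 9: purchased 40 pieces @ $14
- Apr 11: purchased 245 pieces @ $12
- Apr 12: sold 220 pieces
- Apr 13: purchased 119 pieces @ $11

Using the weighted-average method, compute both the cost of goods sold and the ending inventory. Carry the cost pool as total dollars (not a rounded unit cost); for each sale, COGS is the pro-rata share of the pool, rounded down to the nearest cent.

After Apr 1: 186 on hand, pool $3,162.00 (≈ $17.0000 each)
After Apr 2: 232 on hand, pool $3,898.00 (≈ $16.8017 each)
After Apr 5: 320 on hand, pool $5,218.00 (≈ $16.3062 each)
Apr 7, sell 248: 248/320 × $5,218.00 → $4,043.95
After Apr 9: 112 on hand, pool $1,734.05 (≈ $15.4826 each)
After Apr 11: 357 on hand, pool $4,674.05 (≈ $13.0926 each)
Apr 12, sell 220: 220/357 × $4,674.05 → $2,880.36
After Apr 13: 256 on hand, pool $3,102.69 (≈ $12.1199 each)
Total COGS = $4,043.95 + $2,880.36 = $6,924.31
Ending inventory (cost pool remaining) = $3,102.69

COGS = $6,924.31; ending inventory = $3,102.69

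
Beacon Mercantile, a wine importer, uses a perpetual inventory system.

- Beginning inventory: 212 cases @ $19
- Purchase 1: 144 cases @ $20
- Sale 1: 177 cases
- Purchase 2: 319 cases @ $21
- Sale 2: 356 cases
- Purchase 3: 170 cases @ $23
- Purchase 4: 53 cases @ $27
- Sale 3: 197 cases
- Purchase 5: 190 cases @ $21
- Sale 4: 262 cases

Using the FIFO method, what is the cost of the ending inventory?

Sale 1 (177) [FIFO — oldest first]: 177 @ $19 = $3,363
Sale 2 (356) [FIFO — oldest first]: 35 @ $19 + 144 @ $20 + 177 @ $21 = $7,262
Sale 3 (197) [FIFO — oldest first]: 142 @ $21 + 55 @ $23 = $4,247
Sale 4 (262) [FIFO — oldest first]: 115 @ $23 + 53 @ $27 + 94 @ $21 = $6,050
Total COGS = $3,363 + $7,262 + $4,247 + $6,050 = $20,922
Ending inventory: 96 @ $21 = $2,016
Check: goods available $22,938 = COGS $20,922 + ending $2,016

Ending inventory = $2,016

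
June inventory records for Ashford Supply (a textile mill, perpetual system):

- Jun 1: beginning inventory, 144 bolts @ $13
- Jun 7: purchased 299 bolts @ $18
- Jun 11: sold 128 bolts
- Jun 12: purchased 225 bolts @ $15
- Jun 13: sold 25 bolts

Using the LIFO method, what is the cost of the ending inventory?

Ending inventory = $7,950

Jun 11, 128 sold [LIFO — newest first]: 128 @ $18 = $2,304
Jun 13, 25 sold [LIFO — newest first]: 25 @ $15 = $375
Total COGS = $2,304 + $375 = $2,679
Ending inventory: 144 @ $13 + 171 @ $18 + 200 @ $15 = $7,950
Check: goods available $10,629 = COGS $2,679 + ending $7,950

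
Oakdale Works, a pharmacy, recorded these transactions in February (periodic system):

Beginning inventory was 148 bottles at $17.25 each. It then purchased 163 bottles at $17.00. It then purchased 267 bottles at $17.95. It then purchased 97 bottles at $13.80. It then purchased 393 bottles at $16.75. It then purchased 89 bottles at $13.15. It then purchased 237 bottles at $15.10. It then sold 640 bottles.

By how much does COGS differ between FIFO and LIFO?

$963.70

FIFO COGS: 148 @ $17.25 + 163 @ $17.00 + 267 @ $17.95 + 62 @ $13.80 = $10,972.25
LIFO COGS: 237 @ $15.10 + 89 @ $13.15 + 314 @ $16.75 = $10,008.55
Difference = |$10,972.25 − $10,008.55| = $963.70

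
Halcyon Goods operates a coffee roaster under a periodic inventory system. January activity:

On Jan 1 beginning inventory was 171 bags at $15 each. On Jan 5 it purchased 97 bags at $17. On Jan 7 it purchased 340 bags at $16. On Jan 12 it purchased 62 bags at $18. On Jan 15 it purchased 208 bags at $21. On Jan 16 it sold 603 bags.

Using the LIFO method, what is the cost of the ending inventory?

Jan 16, 603 sold [LIFO — newest first]: 208 @ $21 + 62 @ $18 + 333 @ $16 = $10,812
Ending inventory: 171 @ $15 + 97 @ $17 + 7 @ $16 = $4,326
Check: goods available $15,138 = COGS $10,812 + ending $4,326

Ending inventory = $4,326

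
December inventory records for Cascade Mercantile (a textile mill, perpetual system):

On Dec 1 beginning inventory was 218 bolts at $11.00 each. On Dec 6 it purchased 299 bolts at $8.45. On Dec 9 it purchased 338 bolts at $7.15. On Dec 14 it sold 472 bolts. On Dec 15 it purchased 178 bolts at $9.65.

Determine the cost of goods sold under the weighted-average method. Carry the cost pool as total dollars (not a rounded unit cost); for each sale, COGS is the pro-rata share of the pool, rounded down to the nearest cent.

After Dec 1: 218 on hand, pool $2,398.00 (≈ $11.0000 each)
After Dec 6: 517 on hand, pool $4,924.55 (≈ $9.5252 each)
After Dec 9: 855 on hand, pool $7,341.25 (≈ $8.5863 each)
Dec 14, sell 472: 472/855 × $7,341.25 → $4,052.71
After Dec 15: 561 on hand, pool $5,006.24 (≈ $8.9238 each)
Ending inventory (cost pool remaining) = $5,006.24
Check: goods available $9,058.95 = COGS $4,052.71 + ending $5,006.24

COGS = $4,052.71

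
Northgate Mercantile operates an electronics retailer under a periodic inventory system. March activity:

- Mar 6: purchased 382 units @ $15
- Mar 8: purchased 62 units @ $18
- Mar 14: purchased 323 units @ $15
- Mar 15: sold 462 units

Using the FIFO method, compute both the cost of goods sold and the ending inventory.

Mar 15, 462 sold [FIFO — oldest first]: 382 @ $15 + 62 @ $18 + 18 @ $15 = $7,116
Ending inventory: 305 @ $15 = $4,575

COGS = $7,116; ending inventory = $4,575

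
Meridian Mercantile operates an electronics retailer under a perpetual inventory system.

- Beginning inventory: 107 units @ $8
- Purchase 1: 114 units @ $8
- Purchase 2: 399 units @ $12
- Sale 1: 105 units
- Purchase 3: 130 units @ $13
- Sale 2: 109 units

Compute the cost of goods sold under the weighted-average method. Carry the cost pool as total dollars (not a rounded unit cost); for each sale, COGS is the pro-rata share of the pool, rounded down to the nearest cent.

After Beginning: 107 on hand, pool $856.00 (≈ $8.0000 each)
After Purchase 1: 221 on hand, pool $1,768.00 (≈ $8.0000 each)
After Purchase 2: 620 on hand, pool $6,556.00 (≈ $10.5742 each)
Sale 1, sell 105: 105/620 × $6,556.00 → $1,110.29
After Purchase 3: 645 on hand, pool $7,135.71 (≈ $11.0631 each)
Sale 2, sell 109: 109/645 × $7,135.71 → $1,205.87
Total COGS = $1,110.29 + $1,205.87 = $2,316.16
Ending inventory (cost pool remaining) = $5,929.84
Check: goods available $8,246.00 = COGS $2,316.16 + ending $5,929.84

COGS = $2,316.16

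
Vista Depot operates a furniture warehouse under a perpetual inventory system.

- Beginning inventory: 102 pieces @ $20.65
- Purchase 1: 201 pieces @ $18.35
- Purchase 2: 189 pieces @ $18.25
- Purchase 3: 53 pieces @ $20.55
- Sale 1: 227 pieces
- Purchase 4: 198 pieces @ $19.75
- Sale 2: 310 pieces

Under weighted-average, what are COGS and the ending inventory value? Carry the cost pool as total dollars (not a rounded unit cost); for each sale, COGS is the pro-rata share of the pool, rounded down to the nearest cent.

COGS = $10,275.37; ending inventory = $3,968.18

After Beginning: 102 on hand, pool $2,106.30 (≈ $20.6500 each)
After Purchase 1: 303 on hand, pool $5,794.65 (≈ $19.1243 each)
After Purchase 2: 492 on hand, pool $9,243.90 (≈ $18.7884 each)
After Purchase 3: 545 on hand, pool $10,333.05 (≈ $18.9597 each)
Sale 1, sell 227: 227/545 × $10,333.05 → $4,303.85
After Purchase 4: 516 on hand, pool $9,939.70 (≈ $19.2630 each)
Sale 2, sell 310: 310/516 × $9,939.70 → $5,971.52
Total COGS = $4,303.85 + $5,971.52 = $10,275.37
Ending inventory (cost pool remaining) = $3,968.18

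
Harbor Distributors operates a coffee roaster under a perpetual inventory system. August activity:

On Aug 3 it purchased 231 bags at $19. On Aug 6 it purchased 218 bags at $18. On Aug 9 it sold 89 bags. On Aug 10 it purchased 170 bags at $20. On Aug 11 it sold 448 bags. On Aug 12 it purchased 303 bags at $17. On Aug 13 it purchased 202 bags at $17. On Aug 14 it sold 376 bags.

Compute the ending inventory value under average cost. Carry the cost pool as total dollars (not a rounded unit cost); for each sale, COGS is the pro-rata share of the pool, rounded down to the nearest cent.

Ending inventory = $3,645.69

After Aug 3: 231 on hand, pool $4,389.00 (≈ $19.0000 each)
After Aug 6: 449 on hand, pool $8,313.00 (≈ $18.5145 each)
Aug 9, sell 89: 89/449 × $8,313.00 → $1,647.78
After Aug 10: 530 on hand, pool $10,065.22 (≈ $18.9910 each)
Aug 11, sell 448: 448/530 × $10,065.22 → $8,507.95
After Aug 12: 385 on hand, pool $6,708.27 (≈ $17.4241 each)
After Aug 13: 587 on hand, pool $10,142.27 (≈ $17.2781 each)
Aug 14, sell 376: 376/587 × $10,142.27 → $6,496.58
Total COGS = $1,647.78 + $8,507.95 + $6,496.58 = $16,652.31
Ending inventory (cost pool remaining) = $3,645.69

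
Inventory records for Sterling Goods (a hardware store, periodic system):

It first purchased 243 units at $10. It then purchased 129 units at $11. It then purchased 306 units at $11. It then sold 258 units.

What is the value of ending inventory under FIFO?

Ending inventory = $4,620

Sale 1 (258) [FIFO — oldest first]: 243 @ $10 + 15 @ $11 = $2,595
Ending inventory: 114 @ $11 + 306 @ $11 = $4,620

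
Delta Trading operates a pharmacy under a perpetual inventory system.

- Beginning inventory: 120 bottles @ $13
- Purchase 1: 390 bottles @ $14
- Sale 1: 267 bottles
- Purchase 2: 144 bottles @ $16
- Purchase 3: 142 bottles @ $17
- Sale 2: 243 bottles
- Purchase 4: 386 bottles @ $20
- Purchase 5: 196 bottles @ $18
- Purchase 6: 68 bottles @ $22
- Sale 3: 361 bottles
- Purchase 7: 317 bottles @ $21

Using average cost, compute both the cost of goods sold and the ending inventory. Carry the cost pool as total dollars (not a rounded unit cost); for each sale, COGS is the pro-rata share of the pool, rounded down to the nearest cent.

COGS = $13,975.27; ending inventory = $17,163.73

After Beginning: 120 on hand, pool $1,560.00 (≈ $13.0000 each)
After Purchase 1: 510 on hand, pool $7,020.00 (≈ $13.7647 each)
Sale 1, sell 267: 267/510 × $7,020.00 → $3,675.17
After Purchase 2: 387 on hand, pool $5,648.83 (≈ $14.5965 each)
After Purchase 3: 529 on hand, pool $8,062.83 (≈ $15.2416 each)
Sale 2, sell 243: 243/529 × $8,062.83 → $3,703.71
After Purchase 4: 672 on hand, pool $12,079.12 (≈ $17.9749 each)
After Purchase 5: 868 on hand, pool $15,607.12 (≈ $17.9806 each)
After Purchase 6: 936 on hand, pool $17,103.12 (≈ $18.2726 each)
Sale 3, sell 361: 361/936 × $17,103.12 → $6,596.39
After Purchase 7: 892 on hand, pool $17,163.73 (≈ $19.2418 each)
Total COGS = $3,675.17 + $3,703.71 + $6,596.39 = $13,975.27
Ending inventory (cost pool remaining) = $17,163.73
Check: goods available $31,139.00 = COGS $13,975.27 + ending $17,163.73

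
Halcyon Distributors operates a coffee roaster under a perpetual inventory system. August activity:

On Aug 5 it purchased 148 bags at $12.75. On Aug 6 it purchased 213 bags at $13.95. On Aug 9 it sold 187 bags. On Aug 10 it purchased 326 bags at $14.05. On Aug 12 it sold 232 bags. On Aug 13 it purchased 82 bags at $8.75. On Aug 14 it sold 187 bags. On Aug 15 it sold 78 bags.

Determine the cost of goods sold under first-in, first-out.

COGS = $9,396.50

Aug 9, 187 sold [FIFO — oldest first]: 148 @ $12.75 + 39 @ $13.95 = $2,431.05
Aug 12, 232 sold [FIFO — oldest first]: 174 @ $13.95 + 58 @ $14.05 = $3,242.20
Aug 14, 187 sold [FIFO — oldest first]: 187 @ $14.05 = $2,627.35
Aug 15, 78 sold [FIFO — oldest first]: 78 @ $14.05 = $1,095.90
Total COGS = $2,431.05 + $3,242.20 + $2,627.35 + $1,095.90 = $9,396.50
Ending inventory: 3 @ $14.05 + 82 @ $8.75 = $759.65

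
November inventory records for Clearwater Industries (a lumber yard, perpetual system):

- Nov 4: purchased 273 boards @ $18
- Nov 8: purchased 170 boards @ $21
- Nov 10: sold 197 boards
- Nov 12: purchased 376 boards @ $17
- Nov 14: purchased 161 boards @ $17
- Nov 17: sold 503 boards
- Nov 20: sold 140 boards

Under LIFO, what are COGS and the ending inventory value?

Nov 10, 197 sold [LIFO — newest first]: 170 @ $21 + 27 @ $18 = $4,056
Nov 17, 503 sold [LIFO — newest first]: 161 @ $17 + 342 @ $17 = $8,551
Nov 20, 140 sold [LIFO — newest first]: 34 @ $17 + 106 @ $18 = $2,486
Total COGS = $4,056 + $8,551 + $2,486 = $15,093
Ending inventory: 140 @ $18 = $2,520
Check: goods available $17,613 = COGS $15,093 + ending $2,520

COGS = $15,093; ending inventory = $2,520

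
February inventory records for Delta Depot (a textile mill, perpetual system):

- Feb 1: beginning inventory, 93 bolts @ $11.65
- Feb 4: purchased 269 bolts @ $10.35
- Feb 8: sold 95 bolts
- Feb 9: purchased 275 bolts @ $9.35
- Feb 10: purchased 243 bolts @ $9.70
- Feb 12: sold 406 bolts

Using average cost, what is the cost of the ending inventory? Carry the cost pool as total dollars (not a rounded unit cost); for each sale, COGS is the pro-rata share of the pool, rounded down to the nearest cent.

Ending inventory = $3,756.68

After Feb 1: 93 on hand, pool $1,083.45 (≈ $11.6500 each)
After Feb 4: 362 on hand, pool $3,867.60 (≈ $10.6840 each)
Feb 8, sell 95: 95/362 × $3,867.60 → $1,014.97
After Feb 9: 542 on hand, pool $5,423.88 (≈ $10.0072 each)
After Feb 10: 785 on hand, pool $7,780.98 (≈ $9.9121 each)
Feb 12, sell 406: 406/785 × $7,780.98 → $4,024.30
Total COGS = $1,014.97 + $4,024.30 = $5,039.27
Ending inventory (cost pool remaining) = $3,756.68
Check: goods available $8,795.95 = COGS $5,039.27 + ending $3,756.68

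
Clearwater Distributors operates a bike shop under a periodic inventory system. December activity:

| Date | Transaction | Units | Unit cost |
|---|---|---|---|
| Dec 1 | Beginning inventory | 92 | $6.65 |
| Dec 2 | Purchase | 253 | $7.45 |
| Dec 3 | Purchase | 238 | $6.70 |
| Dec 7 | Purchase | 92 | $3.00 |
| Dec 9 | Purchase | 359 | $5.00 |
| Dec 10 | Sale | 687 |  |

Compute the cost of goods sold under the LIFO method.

Dec 10, 687 sold [LIFO — newest first]: 359 @ $5.00 + 92 @ $3.00 + 236 @ $6.70 = $3,652.20
Ending inventory: 92 @ $6.65 + 253 @ $7.45 + 2 @ $6.70 = $2,510.05

COGS = $3,652.20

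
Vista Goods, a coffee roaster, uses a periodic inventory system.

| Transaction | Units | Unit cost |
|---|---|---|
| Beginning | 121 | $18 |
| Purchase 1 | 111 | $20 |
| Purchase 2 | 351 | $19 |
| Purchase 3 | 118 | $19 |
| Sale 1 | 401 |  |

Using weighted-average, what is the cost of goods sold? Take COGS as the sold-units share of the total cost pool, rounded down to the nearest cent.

COGS = $7,613.27

Sale 1, sell 401: 401/701 × $13,309.00 → $7,613.27
Ending inventory (cost pool remaining) = $5,695.73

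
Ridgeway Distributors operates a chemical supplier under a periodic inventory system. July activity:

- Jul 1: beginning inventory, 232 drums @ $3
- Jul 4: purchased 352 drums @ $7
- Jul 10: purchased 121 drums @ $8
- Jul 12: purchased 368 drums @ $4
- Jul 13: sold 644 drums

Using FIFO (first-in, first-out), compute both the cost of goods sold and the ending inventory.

COGS = $3,640; ending inventory = $1,960

Jul 13, 644 sold [FIFO — oldest first]: 232 @ $3 + 352 @ $7 + 60 @ $8 = $3,640
Ending inventory: 61 @ $8 + 368 @ $4 = $1,960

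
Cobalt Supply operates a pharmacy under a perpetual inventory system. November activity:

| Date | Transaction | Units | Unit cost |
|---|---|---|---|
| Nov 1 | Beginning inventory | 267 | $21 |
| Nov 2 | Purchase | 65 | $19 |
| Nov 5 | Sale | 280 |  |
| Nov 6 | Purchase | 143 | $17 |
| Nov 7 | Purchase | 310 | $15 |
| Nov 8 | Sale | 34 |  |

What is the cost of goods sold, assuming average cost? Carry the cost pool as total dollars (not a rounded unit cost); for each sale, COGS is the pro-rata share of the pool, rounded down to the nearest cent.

COGS = $6,319.25

After Nov 1: 267 on hand, pool $5,607.00 (≈ $21.0000 each)
After Nov 2: 332 on hand, pool $6,842.00 (≈ $20.6084 each)
Nov 5, sell 280: 280/332 × $6,842.00 → $5,770.36
After Nov 6: 195 on hand, pool $3,502.64 (≈ $17.9623 each)
After Nov 7: 505 on hand, pool $8,152.64 (≈ $16.1438 each)
Nov 8, sell 34: 34/505 × $8,152.64 → $548.89
Total COGS = $5,770.36 + $548.89 = $6,319.25
Ending inventory (cost pool remaining) = $7,603.75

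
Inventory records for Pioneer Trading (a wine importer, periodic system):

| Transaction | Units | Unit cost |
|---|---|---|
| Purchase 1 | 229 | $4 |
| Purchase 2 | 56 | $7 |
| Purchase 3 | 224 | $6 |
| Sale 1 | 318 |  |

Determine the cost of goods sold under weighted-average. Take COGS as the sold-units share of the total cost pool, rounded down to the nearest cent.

Sale 1, sell 318: 318/509 × $2,652.00 → $1,656.84
Ending inventory (cost pool remaining) = $995.16

COGS = $1,656.84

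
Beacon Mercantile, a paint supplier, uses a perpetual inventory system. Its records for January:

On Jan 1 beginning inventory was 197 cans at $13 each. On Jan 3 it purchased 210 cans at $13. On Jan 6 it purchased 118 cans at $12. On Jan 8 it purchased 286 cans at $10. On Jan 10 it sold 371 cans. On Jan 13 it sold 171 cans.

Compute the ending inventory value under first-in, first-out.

Jan 10, 371 sold [FIFO — oldest first]: 197 @ $13 + 174 @ $13 = $4,823
Jan 13, 171 sold [FIFO — oldest first]: 36 @ $13 + 118 @ $12 + 17 @ $10 = $2,054
Total COGS = $4,823 + $2,054 = $6,877
Ending inventory: 269 @ $10 = $2,690

Ending inventory = $2,690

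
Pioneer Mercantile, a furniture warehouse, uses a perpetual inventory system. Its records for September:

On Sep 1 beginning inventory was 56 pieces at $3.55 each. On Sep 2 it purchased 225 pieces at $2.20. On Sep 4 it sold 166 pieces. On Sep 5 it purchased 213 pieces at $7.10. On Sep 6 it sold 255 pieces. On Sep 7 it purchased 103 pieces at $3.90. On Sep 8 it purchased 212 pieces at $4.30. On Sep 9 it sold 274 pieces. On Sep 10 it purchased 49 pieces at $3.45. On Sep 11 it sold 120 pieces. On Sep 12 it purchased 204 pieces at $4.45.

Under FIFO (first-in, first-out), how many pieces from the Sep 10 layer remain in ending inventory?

43

Sep 4, 166 sold [FIFO — oldest first]: 56 @ $3.55 + 110 @ $2.20 = $440.80
Sep 6, 255 sold [FIFO — oldest first]: 115 @ $2.20 + 140 @ $7.10 = $1,247.00
Sep 9, 274 sold [FIFO — oldest first]: 73 @ $7.10 + 103 @ $3.90 + 98 @ $4.30 = $1,341.40
Sep 11, 120 sold [FIFO — oldest first]: 114 @ $4.30 + 6 @ $3.45 = $510.90
Total COGS = $440.80 + $1,247.00 + $1,341.40 + $510.90 = $3,540.10
Ending inventory: 43 @ $3.45 + 204 @ $4.45 = $1,056.15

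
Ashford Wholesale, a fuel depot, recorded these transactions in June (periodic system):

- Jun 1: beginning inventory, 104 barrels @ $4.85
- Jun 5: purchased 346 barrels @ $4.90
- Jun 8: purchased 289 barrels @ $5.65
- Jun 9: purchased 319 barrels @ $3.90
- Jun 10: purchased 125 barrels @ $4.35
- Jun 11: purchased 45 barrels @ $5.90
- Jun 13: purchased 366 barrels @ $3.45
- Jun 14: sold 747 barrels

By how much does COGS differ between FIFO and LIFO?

$969.00

FIFO COGS: 104 @ $4.85 + 346 @ $4.90 + 289 @ $5.65 + 8 @ $3.90 = $3,863.85
LIFO COGS: 366 @ $3.45 + 45 @ $5.90 + 125 @ $4.35 + 211 @ $3.90 = $2,894.85
Difference = |$3,863.85 − $2,894.85| = $969.00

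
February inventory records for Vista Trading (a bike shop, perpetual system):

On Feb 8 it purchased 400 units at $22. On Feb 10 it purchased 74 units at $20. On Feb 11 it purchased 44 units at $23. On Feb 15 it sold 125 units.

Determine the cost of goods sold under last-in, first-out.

Feb 15, 125 sold [LIFO — newest first]: 44 @ $23 + 74 @ $20 + 7 @ $22 = $2,646
Ending inventory: 393 @ $22 = $8,646

COGS = $2,646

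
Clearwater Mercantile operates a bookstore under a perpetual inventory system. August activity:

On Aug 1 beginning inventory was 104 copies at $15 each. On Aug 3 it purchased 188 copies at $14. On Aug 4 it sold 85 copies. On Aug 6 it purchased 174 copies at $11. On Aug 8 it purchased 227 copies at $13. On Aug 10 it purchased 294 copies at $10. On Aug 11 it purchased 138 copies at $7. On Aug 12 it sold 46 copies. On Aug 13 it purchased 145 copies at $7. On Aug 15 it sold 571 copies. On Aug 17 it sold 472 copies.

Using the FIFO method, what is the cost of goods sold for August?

COGS = $13,306

Aug 4, 85 sold [FIFO — oldest first]: 85 @ $15 = $1,275
Aug 12, 46 sold [FIFO — oldest first]: 19 @ $15 + 27 @ $14 = $663
Aug 15, 571 sold [FIFO — oldest first]: 161 @ $14 + 174 @ $11 + 227 @ $13 + 9 @ $10 = $7,209
Aug 17, 472 sold [FIFO — oldest first]: 285 @ $10 + 138 @ $7 + 49 @ $7 = $4,159
Total COGS = $1,275 + $663 + $7,209 + $4,159 = $13,306
Ending inventory: 96 @ $7 = $672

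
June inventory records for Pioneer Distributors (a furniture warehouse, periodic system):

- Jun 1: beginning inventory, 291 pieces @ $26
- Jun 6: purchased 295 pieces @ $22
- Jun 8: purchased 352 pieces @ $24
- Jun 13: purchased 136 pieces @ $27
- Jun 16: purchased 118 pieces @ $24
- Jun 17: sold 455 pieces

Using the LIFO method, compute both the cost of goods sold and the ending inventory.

COGS = $11,328; ending inventory = $17,680

Jun 17, 455 sold [LIFO — newest first]: 118 @ $24 + 136 @ $27 + 201 @ $24 = $11,328
Ending inventory: 291 @ $26 + 295 @ $22 + 151 @ $24 = $17,680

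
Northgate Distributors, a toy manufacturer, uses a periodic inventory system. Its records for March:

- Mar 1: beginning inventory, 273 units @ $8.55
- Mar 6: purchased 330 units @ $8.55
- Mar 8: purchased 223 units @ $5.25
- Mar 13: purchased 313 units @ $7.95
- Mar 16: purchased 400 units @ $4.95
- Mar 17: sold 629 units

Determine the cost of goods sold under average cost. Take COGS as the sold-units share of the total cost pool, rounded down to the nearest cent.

Mar 17, sell 629: 629/1539 × $10,794.75 → $4,411.88
Ending inventory (cost pool remaining) = $6,382.87
Check: goods available $10,794.75 = COGS $4,411.88 + ending $6,382.87

COGS = $4,411.88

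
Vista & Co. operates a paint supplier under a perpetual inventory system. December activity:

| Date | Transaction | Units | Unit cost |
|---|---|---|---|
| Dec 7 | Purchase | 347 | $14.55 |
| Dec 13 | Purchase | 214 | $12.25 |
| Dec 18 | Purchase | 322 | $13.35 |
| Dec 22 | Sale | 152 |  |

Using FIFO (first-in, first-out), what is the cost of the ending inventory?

Ending inventory = $9,757.45

Dec 22, 152 sold [FIFO — oldest first]: 152 @ $14.55 = $2,211.60
Ending inventory: 195 @ $14.55 + 214 @ $12.25 + 322 @ $13.35 = $9,757.45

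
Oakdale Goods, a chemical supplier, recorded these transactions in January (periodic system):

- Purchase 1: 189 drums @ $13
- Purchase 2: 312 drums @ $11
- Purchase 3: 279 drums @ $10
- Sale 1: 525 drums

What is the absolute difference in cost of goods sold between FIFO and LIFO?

FIFO COGS: 189 @ $13 + 312 @ $11 + 24 @ $10 = $6,129
LIFO COGS: 279 @ $10 + 246 @ $11 = $5,496
Difference = |$6,129 − $5,496| = $633

$633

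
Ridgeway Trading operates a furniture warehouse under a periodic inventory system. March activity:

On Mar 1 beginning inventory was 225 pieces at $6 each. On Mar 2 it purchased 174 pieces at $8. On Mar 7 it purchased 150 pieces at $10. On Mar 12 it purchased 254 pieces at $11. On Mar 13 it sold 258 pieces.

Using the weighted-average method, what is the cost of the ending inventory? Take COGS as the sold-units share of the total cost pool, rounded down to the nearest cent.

Ending inventory = $4,775.37

Mar 13, sell 258: 258/803 × $7,036.00 → $2,260.63
Ending inventory (cost pool remaining) = $4,775.37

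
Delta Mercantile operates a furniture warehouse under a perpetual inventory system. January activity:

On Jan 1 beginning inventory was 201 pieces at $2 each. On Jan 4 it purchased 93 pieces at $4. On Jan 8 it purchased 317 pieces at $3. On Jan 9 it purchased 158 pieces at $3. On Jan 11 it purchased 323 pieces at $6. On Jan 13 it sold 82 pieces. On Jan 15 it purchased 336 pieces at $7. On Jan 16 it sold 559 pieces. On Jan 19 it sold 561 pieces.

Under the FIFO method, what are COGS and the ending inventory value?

COGS = $4,907; ending inventory = $1,582

Jan 13, 82 sold [FIFO — oldest first]: 82 @ $2 = $164
Jan 16, 559 sold [FIFO — oldest first]: 119 @ $2 + 93 @ $4 + 317 @ $3 + 30 @ $3 = $1,651
Jan 19, 561 sold [FIFO — oldest first]: 128 @ $3 + 323 @ $6 + 110 @ $7 = $3,092
Total COGS = $164 + $1,651 + $3,092 = $4,907
Ending inventory: 226 @ $7 = $1,582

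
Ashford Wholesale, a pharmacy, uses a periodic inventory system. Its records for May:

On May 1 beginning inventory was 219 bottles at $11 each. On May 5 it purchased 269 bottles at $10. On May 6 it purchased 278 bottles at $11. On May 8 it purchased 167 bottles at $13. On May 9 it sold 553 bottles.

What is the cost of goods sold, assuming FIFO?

COGS = $5,814

May 9, 553 sold [FIFO — oldest first]: 219 @ $11 + 269 @ $10 + 65 @ $11 = $5,814
Ending inventory: 213 @ $11 + 167 @ $13 = $4,514
Check: goods available $10,328 = COGS $5,814 + ending $4,514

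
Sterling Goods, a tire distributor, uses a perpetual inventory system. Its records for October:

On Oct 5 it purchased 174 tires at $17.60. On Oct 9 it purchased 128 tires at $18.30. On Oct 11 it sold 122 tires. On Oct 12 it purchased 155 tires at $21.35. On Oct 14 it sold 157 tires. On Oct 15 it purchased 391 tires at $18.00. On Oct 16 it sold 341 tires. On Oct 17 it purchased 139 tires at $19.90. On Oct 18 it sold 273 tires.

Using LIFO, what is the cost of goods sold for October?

COGS = $16,863.75

Oct 11, 122 sold [LIFO — newest first]: 122 @ $18.30 = $2,232.60
Oct 14, 157 sold [LIFO — newest first]: 155 @ $21.35 + 2 @ $18.30 = $3,345.85
Oct 16, 341 sold [LIFO — newest first]: 341 @ $18.00 = $6,138.00
Oct 18, 273 sold [LIFO — newest first]: 139 @ $19.90 + 50 @ $18.00 + 4 @ $18.30 + 80 @ $17.60 = $5,147.30
Total COGS = $2,232.60 + $3,345.85 + $6,138.00 + $5,147.30 = $16,863.75
Ending inventory: 94 @ $17.60 = $1,654.40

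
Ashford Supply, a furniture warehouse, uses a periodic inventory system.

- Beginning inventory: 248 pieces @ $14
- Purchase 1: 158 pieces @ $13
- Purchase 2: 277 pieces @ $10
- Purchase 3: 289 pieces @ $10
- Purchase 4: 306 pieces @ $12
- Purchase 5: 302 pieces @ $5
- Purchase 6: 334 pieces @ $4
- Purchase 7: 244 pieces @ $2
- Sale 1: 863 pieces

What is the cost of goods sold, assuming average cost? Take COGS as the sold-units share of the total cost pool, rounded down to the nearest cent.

COGS = $7,275.11

Sale 1, sell 863: 863/2158 × $18,192.00 → $7,275.11
Ending inventory (cost pool remaining) = $10,916.89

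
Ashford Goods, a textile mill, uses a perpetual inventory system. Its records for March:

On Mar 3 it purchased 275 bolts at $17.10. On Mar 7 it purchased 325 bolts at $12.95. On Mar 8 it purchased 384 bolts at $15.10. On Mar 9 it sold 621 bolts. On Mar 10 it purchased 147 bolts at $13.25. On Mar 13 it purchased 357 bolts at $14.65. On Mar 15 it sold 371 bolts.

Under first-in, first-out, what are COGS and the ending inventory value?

Mar 9, 621 sold [FIFO — oldest first]: 275 @ $17.10 + 325 @ $12.95 + 21 @ $15.10 = $9,228.35
Mar 15, 371 sold [FIFO — oldest first]: 363 @ $15.10 + 8 @ $13.25 = $5,587.30
Total COGS = $9,228.35 + $5,587.30 = $14,815.65
Ending inventory: 139 @ $13.25 + 357 @ $14.65 = $7,071.80
Check: goods available $21,887.45 = COGS $14,815.65 + ending $7,071.80

COGS = $14,815.65; ending inventory = $7,071.80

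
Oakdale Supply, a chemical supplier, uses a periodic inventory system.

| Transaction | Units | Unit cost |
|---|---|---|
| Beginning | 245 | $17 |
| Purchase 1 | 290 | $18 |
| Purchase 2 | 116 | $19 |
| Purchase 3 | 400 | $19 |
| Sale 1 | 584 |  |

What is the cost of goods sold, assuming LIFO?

COGS = $11,028

Sale 1 (584) [LIFO — newest first]: 400 @ $19 + 116 @ $19 + 68 @ $18 = $11,028
Ending inventory: 245 @ $17 + 222 @ $18 = $8,161
Check: goods available $19,189 = COGS $11,028 + ending $8,161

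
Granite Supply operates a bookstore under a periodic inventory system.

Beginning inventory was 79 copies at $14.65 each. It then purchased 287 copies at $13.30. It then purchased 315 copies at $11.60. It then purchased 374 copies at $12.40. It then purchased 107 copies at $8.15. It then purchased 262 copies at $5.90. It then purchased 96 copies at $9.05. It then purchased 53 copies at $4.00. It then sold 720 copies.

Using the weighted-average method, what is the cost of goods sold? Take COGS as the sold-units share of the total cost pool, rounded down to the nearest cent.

COGS = $7,673.60

Sale 1, sell 720: 720/1573 × $16,764.70 → $7,673.60
Ending inventory (cost pool remaining) = $9,091.10
Check: goods available $16,764.70 = COGS $7,673.60 + ending $9,091.10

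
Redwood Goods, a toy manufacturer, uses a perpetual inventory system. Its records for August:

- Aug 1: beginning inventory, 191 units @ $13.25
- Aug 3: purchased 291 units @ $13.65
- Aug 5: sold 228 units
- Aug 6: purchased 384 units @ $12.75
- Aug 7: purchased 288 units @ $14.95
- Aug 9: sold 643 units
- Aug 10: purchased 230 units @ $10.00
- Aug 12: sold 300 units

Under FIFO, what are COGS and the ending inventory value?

COGS = $15,874.50; ending inventory = $2,130.00

Aug 5, 228 sold [FIFO — oldest first]: 191 @ $13.25 + 37 @ $13.65 = $3,035.80
Aug 9, 643 sold [FIFO — oldest first]: 254 @ $13.65 + 384 @ $12.75 + 5 @ $14.95 = $8,437.85
Aug 12, 300 sold [FIFO — oldest first]: 283 @ $14.95 + 17 @ $10.00 = $4,400.85
Total COGS = $3,035.80 + $8,437.85 + $4,400.85 = $15,874.50
Ending inventory: 213 @ $10.00 = $2,130.00
Check: goods available $18,004.50 = COGS $15,874.50 + ending $2,130.00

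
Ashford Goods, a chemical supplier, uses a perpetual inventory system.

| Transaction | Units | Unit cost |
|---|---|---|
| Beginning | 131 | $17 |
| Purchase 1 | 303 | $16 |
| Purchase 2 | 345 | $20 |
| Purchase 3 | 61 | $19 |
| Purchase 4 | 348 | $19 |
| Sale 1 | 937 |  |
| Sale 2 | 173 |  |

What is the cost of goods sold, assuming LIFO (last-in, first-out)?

COGS = $20,420

Sale 1 (937) [LIFO — newest first]: 348 @ $19 + 61 @ $19 + 345 @ $20 + 183 @ $16 = $17,599
Sale 2 (173) [LIFO — newest first]: 120 @ $16 + 53 @ $17 = $2,821
Total COGS = $17,599 + $2,821 = $20,420
Ending inventory: 78 @ $17 = $1,326
Check: goods available $21,746 = COGS $20,420 + ending $1,326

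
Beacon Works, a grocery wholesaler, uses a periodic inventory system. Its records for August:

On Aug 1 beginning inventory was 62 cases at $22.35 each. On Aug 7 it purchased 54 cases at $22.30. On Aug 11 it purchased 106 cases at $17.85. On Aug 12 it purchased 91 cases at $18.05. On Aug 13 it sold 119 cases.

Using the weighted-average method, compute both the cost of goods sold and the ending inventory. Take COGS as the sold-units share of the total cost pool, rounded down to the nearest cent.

Aug 13, sell 119: 119/313 × $6,124.55 → $2,328.50
Ending inventory (cost pool remaining) = $3,796.05

COGS = $2,328.50; ending inventory = $3,796.05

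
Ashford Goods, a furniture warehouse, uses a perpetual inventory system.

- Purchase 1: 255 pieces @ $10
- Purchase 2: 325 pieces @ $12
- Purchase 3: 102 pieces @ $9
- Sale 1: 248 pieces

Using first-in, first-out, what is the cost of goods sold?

COGS = $2,480

Sale 1 (248) [FIFO — oldest first]: 248 @ $10 = $2,480
Ending inventory: 7 @ $10 + 325 @ $12 + 102 @ $9 = $4,888
Check: goods available $7,368 = COGS $2,480 + ending $4,888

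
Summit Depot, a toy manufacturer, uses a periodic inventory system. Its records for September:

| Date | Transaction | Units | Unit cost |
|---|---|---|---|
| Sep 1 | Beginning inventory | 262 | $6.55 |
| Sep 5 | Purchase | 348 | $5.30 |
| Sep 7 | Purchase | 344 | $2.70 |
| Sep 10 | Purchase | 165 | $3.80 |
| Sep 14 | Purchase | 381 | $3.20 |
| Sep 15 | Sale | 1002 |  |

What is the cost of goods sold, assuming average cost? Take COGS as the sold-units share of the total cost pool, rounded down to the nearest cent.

Sep 15, sell 1002: 1002/1500 × $6,335.50 → $4,232.11
Ending inventory (cost pool remaining) = $2,103.39
Check: goods available $6,335.50 = COGS $4,232.11 + ending $2,103.39

COGS = $4,232.11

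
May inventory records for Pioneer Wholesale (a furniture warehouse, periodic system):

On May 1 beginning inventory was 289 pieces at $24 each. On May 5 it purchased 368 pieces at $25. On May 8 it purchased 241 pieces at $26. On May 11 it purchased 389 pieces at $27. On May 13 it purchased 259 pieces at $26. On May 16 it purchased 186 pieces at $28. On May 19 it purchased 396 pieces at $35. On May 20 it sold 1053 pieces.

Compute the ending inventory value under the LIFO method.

May 20, 1053 sold [LIFO — newest first]: 396 @ $35 + 186 @ $28 + 259 @ $26 + 212 @ $27 = $31,526
Ending inventory: 289 @ $24 + 368 @ $25 + 241 @ $26 + 177 @ $27 = $27,181
Check: goods available $58,707 = COGS $31,526 + ending $27,181

Ending inventory = $27,181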